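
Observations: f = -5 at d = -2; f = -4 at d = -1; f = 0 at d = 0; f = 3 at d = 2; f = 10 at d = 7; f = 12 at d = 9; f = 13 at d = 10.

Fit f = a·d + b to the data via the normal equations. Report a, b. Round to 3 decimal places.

Forming XᵀX = [[239, 25]; [25, 7]] and Xᵀf = [328, 29]ᵀ gives XᵀX·[a, b]ᵀ = Xᵀf.
det = 239·7 − 25² = 1048.
a = (328·7 − 25·29)/1048 = 1571/1048; b = (239·29 − 25·328)/1048 = -1269/1048.

a = 1.499, b = -1.211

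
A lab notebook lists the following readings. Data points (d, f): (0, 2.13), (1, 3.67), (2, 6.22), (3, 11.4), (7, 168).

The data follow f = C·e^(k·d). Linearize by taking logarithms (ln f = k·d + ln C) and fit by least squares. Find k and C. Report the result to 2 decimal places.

k = 0.63, C = 1.92

With ln fᵢ as the transformed response and dᵢ as the regressor:
Over the data: Σd = 13.0000, Σ(d)² = 63.0000, Σln f = 11.4417, Σd·ln f = 48.1243.
Normal system: [[63.0000, 13.0000]; [13.0000, 5]]·[k, ln C]ᵀ = [48.1243, 11.4417]ᵀ.
Solving (det = 146.0000): k = 0.62932, ln C = 0.65211, so C = exp(0.65211) = 1.91959.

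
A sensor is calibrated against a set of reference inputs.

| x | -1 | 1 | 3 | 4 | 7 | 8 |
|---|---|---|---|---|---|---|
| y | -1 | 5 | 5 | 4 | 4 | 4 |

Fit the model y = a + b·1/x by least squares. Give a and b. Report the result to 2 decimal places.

a = 3.04, b = 3.24

The normal equations are: 6·a + (143/168)·b = 21;  (143/168)·a + (62365/28224)·b = 409/42.
det = 6·(62365/28224) − (143/168)² = 353741/28224.
a = (21·(62365/28224) − (143/168)·(409/42))/(353741/28224) = 1075717/353741; b = (6·(409/42) − (143/168)·21)/(353741/28224) = 1144584/353741.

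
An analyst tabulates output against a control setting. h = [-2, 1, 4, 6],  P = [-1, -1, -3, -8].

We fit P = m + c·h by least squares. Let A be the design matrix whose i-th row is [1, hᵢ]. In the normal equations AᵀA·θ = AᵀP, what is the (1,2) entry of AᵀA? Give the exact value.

9

Row 1 ↔ basis 1, column 2 ↔ basis h, so (AᵀA)_{1,2} = Σᵢ h = (1)·(-2) + (1)·(1) + (1)·(4) + (1)·(6) = 9.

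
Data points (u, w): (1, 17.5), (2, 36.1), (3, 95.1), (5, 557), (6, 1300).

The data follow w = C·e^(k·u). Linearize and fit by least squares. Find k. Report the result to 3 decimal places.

k = 0.875

Taking logs, ln w = k·u + ln C, so regress ln w on u.
Σu = 17.0000, Σ(u)² = 75.0000, Σln w = 24.4961, Σu·ln w = 98.3331.
Equations: 75.0000·k + 17.0000·ln C = 98.3331;  17.0000·k + 5·ln C = 24.4961.
Δ = 75.0000·5 − (17.0000)² = 86.0000; k = (98.3331·5 − 17.0000·24.4961)/86.0000 = 0.87479, ln C = (75.0000·24.4961 − 17.0000·98.3331)/86.0000 = 1.92494.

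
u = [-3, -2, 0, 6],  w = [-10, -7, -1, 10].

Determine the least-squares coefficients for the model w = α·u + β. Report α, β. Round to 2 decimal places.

Forming MᵀM = [[49, 1]; [1, 4]] and Mᵀw = [104, -8]ᵀ gives MᵀM·[α, β]ᵀ = Mᵀw.
det = 49·4 − 1² = 195.
α = (104·4 − 1·(-8))/195 = 424/195; β = (49·(-8) − 1·104)/195 = -496/195.

α = 2.17, β = -2.54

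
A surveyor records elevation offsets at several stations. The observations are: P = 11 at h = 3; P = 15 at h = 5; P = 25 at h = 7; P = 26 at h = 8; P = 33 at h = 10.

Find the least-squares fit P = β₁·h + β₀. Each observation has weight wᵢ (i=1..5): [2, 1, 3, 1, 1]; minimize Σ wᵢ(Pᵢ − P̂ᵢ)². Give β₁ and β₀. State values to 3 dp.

β₁ = 3.259, β₀ = 1.006

Entries of XᵀWX: Σwᵢ·h·h = 354, Σwᵢ·h = 50, Σwᵢ·1 = 8.
And Σwᵢ·h·P = 1204, Σwᵢ·P = 171.
So XᵀWX·[β₁, β₀]ᵀ = XᵀWP: [[354, 50]; [50, 8]]·[β₁, β₀]ᵀ = [1204, 171]ᵀ.
Δ = 354·8 − 50² = 332.
β₁ = (1204·8 − 50·171)/332 = 541/166; β₀ = (354·171 − 50·1204)/332 = 167/166.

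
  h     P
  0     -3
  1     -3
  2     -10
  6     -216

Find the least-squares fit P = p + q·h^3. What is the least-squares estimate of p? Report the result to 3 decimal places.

From the data, Σ1 = 4, Σh^3 = 225, Σh^3·h^3 = 46721.
Moment sums: ΣP = -232, Σh^3·P = -46739.
Determinant 4·46721 − 225² = 136259.
p = ((-232)·46721 − 225·(-46739))/136259 = -322997/136259; q = (4·(-46739) − 225·(-232))/136259 = -134756/136259.

p = -2.370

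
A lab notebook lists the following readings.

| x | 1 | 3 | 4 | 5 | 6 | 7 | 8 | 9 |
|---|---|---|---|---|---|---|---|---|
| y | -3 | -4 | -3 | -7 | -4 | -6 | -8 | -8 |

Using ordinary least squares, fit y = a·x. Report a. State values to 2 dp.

a = -0.94

From the data, Σx·x = 281.
Moment sums: Σx·y = -264.
Normal equations: [[281]]·[a]ᵀ = [-264]ᵀ.
Hence a = -264 / 281 ≈ -0.939502.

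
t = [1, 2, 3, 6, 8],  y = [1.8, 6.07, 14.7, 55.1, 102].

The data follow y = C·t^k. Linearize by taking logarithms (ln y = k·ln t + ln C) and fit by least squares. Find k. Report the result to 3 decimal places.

k = 1.949

Let Y = ln y. Fitting Y = k·ln t + ln C by least squares:
Sums: Σln t = 5.6630, Σ(ln t)² = 9.2219, Σln y = 13.7131, Σln t·ln y = 21.0037.
Normal system: [[9.2219, 5.6630]; [5.6630, 5]]·[k, ln C]ᵀ = [21.0037, 13.7131]ᵀ.
Slope k = (n·Σln t·ln y − Σln t·Σln y)/(n·Σ(ln t)² − (Σln t)²) = (5·21.0037 − 5.6630·13.7131)/14.0403 = 1.94879; ln C = (Σln y − k·Σln t)/n = 0.53544.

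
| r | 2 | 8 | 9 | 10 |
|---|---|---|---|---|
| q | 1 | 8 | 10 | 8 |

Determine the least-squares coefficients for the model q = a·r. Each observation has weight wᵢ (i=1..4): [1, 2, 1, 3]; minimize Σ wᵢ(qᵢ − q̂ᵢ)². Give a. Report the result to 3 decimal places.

a = 0.897

MᵀWM·[a]ᵀ = MᵀWq reads: 513·a = 460.
Hence a = 460 / 513 ≈ 0.896686.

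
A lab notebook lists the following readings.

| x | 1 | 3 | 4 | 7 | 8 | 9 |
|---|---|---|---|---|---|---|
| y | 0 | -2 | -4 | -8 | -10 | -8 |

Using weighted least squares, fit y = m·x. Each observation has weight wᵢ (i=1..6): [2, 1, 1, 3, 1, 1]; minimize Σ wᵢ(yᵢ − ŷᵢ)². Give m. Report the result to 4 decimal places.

Normal-equation sums: Σwᵢ·x·x = 319.
For AᵀWy: Σwᵢ·x·y = -342.
AᵀWA·[m]ᵀ = AᵀWy becomes [[319]]·[m]ᵀ = [-342]ᵀ.
m = (-342)/319 = -1.0721.

m = -1.0721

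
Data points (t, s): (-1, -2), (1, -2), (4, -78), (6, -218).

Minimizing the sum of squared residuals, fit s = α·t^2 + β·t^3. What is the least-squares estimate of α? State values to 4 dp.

Entries of XᵀX: Σt^2·t^2 = 1554, Σt^2·t^3 = 8800, Σt^3·t^3 = 50754.
Moment sums: Σt^2·s = -9100, Σt^3·s = -52080.
Normal equations: [[1554, 8800]; [8800, 50754]]·[α, β]ᵀ = [-9100, -52080]ᵀ.
Eliminating β: 50754·(row 1) − 8800·(row 2) gives 1431716·α = 50754·(-9100) − 8800·(-52080) = -3557400, so α = -80850/32539.
Then β = ((-52080) − 8800·(-80850/32539))/50754 = -213080/357929.

α = -2.4847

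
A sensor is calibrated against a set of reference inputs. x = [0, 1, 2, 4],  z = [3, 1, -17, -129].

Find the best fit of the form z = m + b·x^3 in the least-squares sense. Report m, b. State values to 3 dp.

Compute the Gram sums: Σ1 = 4, Σx^3 = 73, Σx^3·x^3 = 4161.
And Σz = -142, Σx^3·z = -8391.
det = 4·4161 − 73² = 11315.
m = ((-142)·4161 − 73·(-8391))/11315 = 297/155; b = (4·(-8391) − 73·(-142))/11315 = -23198/11315.

m = 1.916, b = -2.050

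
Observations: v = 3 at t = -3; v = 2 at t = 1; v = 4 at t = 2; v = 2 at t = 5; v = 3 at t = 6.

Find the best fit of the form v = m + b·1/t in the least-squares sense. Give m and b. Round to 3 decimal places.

Entries of XᵀX: Σ1 = 5, Σ1/t = 23/15, Σ1/t·1/t = 643/450.
Right-hand side: Σv = 14, Σ1/t·v = 39/10.
Eliminating b: (643/450)·(row 1) − (23/15)·(row 2) gives (719/150)·m = (643/450)·14 − (23/15)·(39/10) = 6311/450, so m = 6311/2157.
Then b = ((39/10) − (23/15)·(6311/2157))/(643/450) = -295/719.

m = 2.926, b = -0.410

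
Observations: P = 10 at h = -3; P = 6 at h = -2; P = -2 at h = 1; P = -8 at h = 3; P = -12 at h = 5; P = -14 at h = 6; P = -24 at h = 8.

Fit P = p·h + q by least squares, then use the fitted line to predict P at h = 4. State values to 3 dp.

P̂ = -10.371

MᵀM·[p, q]ᵀ = MᵀP reads: 148·p + 18·q = -404;  18·p + 7·q = -44.
Eliminating q: 7·(row 1) − 18·(row 2) gives 712·p = 7·(-404) − 18·(-44) = -2036, so p = -509/178.
Then q = ((-44) − 18·(-509/178))/7 = 95/89.
At h = 4: P̂ = (-509/178)·(4) + (95/89)·(1) = -923/89.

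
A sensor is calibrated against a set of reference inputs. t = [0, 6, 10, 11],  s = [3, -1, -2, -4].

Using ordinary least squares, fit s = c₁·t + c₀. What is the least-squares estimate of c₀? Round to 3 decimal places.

c₀ = 2.883

Entries of AᵀA: Σt·t = 257, Σt = 27, Σ1 = 4.
Right-hand side: Σt·s = -70, Σs = -4.
AᵀA·[c₁, c₀]ᵀ = Aᵀs becomes [[257, 27]; [27, 4]]·[c₁, c₀]ᵀ = [-70, -4]ᵀ.
det = 257·4 − 27² = 299.
c₁ = ((-70)·4 − 27·(-4))/299 = -172/299; c₀ = (257·(-4) − 27·(-70))/299 = 862/299.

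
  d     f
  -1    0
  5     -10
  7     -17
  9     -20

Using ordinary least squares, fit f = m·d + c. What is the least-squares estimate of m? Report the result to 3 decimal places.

With design matrix X, XᵀX = [[156, 20]; [20, 4]] and Xᵀf = [-349, -47]ᵀ.
Determinant 156·4 − 20² = 224.
m = ((-349)·4 − 20·(-47))/224 = -57/28; c = (156·(-47) − 20·(-349))/224 = -11/7.

m = -2.036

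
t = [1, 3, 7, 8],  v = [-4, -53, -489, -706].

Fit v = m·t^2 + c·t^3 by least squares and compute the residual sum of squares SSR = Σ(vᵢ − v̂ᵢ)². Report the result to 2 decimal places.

SSR = 0.56

Compute the Gram sums: Σt^2·t^2 = 6579, Σt^2·t^3 = 49819, Σt^3·t^3 = 380523.
Right-hand side: Σt^2·v = -69626, Σt^3·v = -530634.
So MᵀM·[m, c]ᵀ = Mᵀv: [[6579, 49819]; [49819, 380523]]·[m, c]ᵀ = [-69626, -530634]ᵀ.
det = 6579·380523 − 49819² = 21528056.
m = ((-69626)·380523 − 49819·(-530634))/21528056 = -666354/244637; c = (6579·(-530634) − 49819·(-69626))/21528056 = -2792924/2691007.
Residuals: -641210/2691007, -1245377/2691007, 1235315/2691007, -760638/2691007; SSR = 1511214/2691007.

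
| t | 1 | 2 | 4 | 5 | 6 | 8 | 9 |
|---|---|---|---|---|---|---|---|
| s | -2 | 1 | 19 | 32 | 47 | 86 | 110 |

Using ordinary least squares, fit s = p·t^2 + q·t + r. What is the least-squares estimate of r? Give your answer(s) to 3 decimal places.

r = -4.145

Compute the Gram sums: Σt^2·t^2 = 12851, Σt^2·t = 1655, Σt^2 = 227, Σt·t = 227, Σt = 35, Σ1 = 7.
Right-hand side: Σt^2·s = 17212, Σt·s = 2196, Σs = 293.
So XᵀX·[p, q, r]ᵀ = Xᵀs: [[12851, 1655, 227]; [1655, 227, 35]; [227, 35, 7]]·[p, q, r]ᵀ = [17212, 2196, 293]ᵀ.
Solving the 3×3 system (Gaussian elimination) gives p = 2803/2028, q = 479/2028, r = -1401/338.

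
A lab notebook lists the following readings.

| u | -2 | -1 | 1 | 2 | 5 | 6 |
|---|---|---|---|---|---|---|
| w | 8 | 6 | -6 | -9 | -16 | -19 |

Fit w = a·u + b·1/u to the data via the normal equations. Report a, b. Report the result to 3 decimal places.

Setting ∂/∂a … = 0 gives: 71·a + 6·b = -240;  6·a + (2311/900)·b = -403/15.
Δ = 71·(2311/900) − 6² = 131681/900.
a = ((-240)·(2311/900) − 6·(-403/15))/(131681/900) = -409560/131681; b = (71·(-403/15) − 6·(-240))/(131681/900) = -420780/131681.

a = -3.110, b = -3.195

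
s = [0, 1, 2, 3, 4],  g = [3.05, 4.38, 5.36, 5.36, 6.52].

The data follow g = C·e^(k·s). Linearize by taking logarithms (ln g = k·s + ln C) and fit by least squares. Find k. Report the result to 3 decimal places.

With ln gᵢ as the transformed response and sᵢ as the regressor:
AᵀA = [[30.0000, 10.0000]; [10.0000, 5]], rhs = [17.3714, 7.8250]ᵀ  (here Σs = 10.0000, Σ(s)² = 30.0000, Σln g = 7.8250, Σs·ln g = 17.3714).
Δ = 30.0000·5 − (10.0000)² = 50.0000; k = (17.3714·5 − 10.0000·7.8250)/50.0000 = 0.17214, ln C = (30.0000·7.8250 − 10.0000·17.3714)/50.0000 = 1.22072.

k = 0.172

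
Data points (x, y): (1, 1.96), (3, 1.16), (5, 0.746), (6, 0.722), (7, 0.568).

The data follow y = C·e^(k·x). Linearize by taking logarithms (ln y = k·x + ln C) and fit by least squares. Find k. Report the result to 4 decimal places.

Linearized form: ln y = k·x + ln C. From the 5 transformed points,
AᵀA = [[120.0000, 22.0000]; [22.0000, 5]], rhs = [-6.2608, -0.3630]ᵀ  (here Σx = 22.0000, Σ(x)² = 120.0000, Σln y = -0.3630, Σx·ln y = -6.2608).
Solving (det = 116.0000): k = -0.20101, ln C = 0.81184.

k = -0.2010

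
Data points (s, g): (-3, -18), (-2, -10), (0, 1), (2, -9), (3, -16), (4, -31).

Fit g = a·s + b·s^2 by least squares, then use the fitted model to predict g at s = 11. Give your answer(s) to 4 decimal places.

Normal-equation sums: Σs·s = 42, Σs·s^2 = 64, Σs^2·s^2 = 450.
Right-hand side: Σs·g = -116, Σs^2·g = -878.
XᵀX·[a, b]ᵀ = Xᵀg becomes [[42, 64]; [64, 450]]·[a, b]ᵀ = [-116, -878]ᵀ.
Determinant 42·450 − 64² = 14804.
a = ((-116)·450 − 64·(-878))/14804 = 998/3701; b = (42·(-878) − 64·(-116))/14804 = -7363/3701.
At s = 11: ĝ = (998/3701)·(11) + (-7363/3701)·(121) = -879945/3701.

ĝ = -237.7587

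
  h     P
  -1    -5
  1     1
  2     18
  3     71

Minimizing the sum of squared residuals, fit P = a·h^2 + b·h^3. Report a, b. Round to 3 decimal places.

Setting ∂/∂a … = 0 gives: 99·a + 275·b = 707;  275·a + 795·b = 2067.
Eliminating b: 795·(row 1) − 275·(row 2) gives 3080·a = 795·707 − 275·2067 = -6360, so a = -159/77.
Then b = (2067 − 275·(-159/77))/795 = 116/35.

a = -2.065, b = 3.314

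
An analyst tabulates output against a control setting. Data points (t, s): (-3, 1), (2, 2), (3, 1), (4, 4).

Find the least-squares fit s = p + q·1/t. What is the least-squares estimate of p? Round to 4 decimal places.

The normal system MᵀM·[p, q]ᵀ = Mᵀs is [[4, 3/4]; [3/4, 77/144]]·[p, q]ᵀ = [8, 2]ᵀ.
Eliminating q: (77/144)·(row 1) − (3/4)·(row 2) gives (227/144)·p = (77/144)·8 − (3/4)·2 = 25/9, so p = 400/227.
Then q = (2 − (3/4)·(400/227))/(77/144) = 288/227.

p = 1.7621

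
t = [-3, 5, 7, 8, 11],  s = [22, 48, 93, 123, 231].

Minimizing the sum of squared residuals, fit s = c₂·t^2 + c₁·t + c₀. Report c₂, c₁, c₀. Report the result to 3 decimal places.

c₂ = 1.946, c₁ = -0.625, c₀ = 2.582

Compute the Gram sums: Σt^2·t^2 = 21844, Σt^2·t = 2284, Σt^2 = 268, Σt·t = 268, Σt = 28, Σ1 = 5.
Moment sums: Σt^2·s = 41778, Σt·s = 4350, Σs = 517.
Row-reducing yields c₂ = 44253/22738, c₁ = -7103/11369, c₀ = 29351/11369.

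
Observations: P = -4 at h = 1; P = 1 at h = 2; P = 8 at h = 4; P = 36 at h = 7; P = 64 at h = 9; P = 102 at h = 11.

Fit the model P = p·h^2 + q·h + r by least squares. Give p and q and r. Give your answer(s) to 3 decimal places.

The normal equations are: 23876·p + 2476·q + 272·r = 19418;  2476·p + 272·q + 34·r = 1980;  272·p + 34·q + 6·r = 207.
(Σh^2·h^2 = 23876, Σh^2·h = 2476, Σh^2 = 272, Σh·h = 272, Σh = 34, Σ1 = 6, Σh^2·P = 19418, Σh·P = 1980, ΣP = 207.)
Row-reducing yields p = 15658/15873, q = -46021/31746, r = -10606/5291.

p = 0.986, q = -1.450, r = -2.005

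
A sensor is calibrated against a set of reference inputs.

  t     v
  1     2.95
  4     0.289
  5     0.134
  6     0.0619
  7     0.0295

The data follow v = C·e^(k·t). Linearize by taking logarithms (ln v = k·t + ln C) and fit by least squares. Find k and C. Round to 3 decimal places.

Taking logs, ln v = k·t + ln C, so regress ln v on t.
AᵀA = [[127.0000, 23.0000]; [23.0000, 5]], rhs = [-55.2901, -8.4750]ᵀ  (here Σt = 23.0000, Σ(t)² = 127.0000, Σln v = -8.4750, Σt·ln v = -55.2901).
Δ = 127.0000·5 − (23.0000)² = 106.0000; k = (-55.2901·5 − 23.0000·-8.4750)/106.0000 = -0.76910, ln C = (127.0000·-8.4750 − 23.0000·-55.2901)/106.0000 = 1.84284, so C = exp(1.84284) = 6.31446.

k = -0.769, C = 6.314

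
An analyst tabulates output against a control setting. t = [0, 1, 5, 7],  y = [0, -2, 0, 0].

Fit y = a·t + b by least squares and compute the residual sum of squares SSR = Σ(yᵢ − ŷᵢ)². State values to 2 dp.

SSR = 2.38

From the data, Σt·t = 75, Σt = 13, Σ1 = 4.
For Aᵀy: Σt·y = -2, Σy = -2.
Normal equations: [[75, 13]; [13, 4]]·[a, b]ᵀ = [-2, -2]ᵀ.
Δ = 75·4 − 13² = 131.
a = ((-2)·4 − 13·(-2))/131 = 18/131; b = (75·(-2) − 13·(-2))/131 = -124/131.
Residuals: 124/131, -156/131, 34/131, -2/131; SSR = 312/131.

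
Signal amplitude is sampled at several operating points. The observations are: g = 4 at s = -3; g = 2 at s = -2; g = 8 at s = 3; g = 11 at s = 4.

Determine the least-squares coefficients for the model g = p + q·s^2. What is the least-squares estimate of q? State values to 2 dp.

The normal system AᵀA·[p, q]ᵀ = Aᵀg is [[4, 38]; [38, 434]]·[p, q]ᵀ = [25, 292]ᵀ.
Determinant 4·434 − 38² = 292.
p = (25·434 − 38·292)/292 = -123/146; q = (4·292 − 38·25)/292 = 109/146.

q = 0.75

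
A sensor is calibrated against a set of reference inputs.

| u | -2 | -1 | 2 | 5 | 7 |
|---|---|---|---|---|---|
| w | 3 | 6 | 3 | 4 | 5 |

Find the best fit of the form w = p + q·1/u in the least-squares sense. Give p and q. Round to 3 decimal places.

p = 4.046, q = -1.171

Sums needed: Σ1 = 5, Σ1/u = -23/35, Σ1/u·1/u = 3823/2450.
For Aᵀw: Σw = 21, Σ1/u·w = -157/35.
Normal equations: [[5, -23/35]; [-23/35, 3823/2450]]·[p, q]ᵀ = [21, -157/35]ᵀ.
Eliminating q: (3823/2450)·(row 1) − (-23/35)·(row 2) gives (18057/2450)·p = (3823/2450)·21 − (-23/35)·(-157/35) = 73061/2450, so p = 73061/18057.
Then q = ((-157/35) − (-23/35)·(73061/18057))/(3823/2450) = -21140/18057.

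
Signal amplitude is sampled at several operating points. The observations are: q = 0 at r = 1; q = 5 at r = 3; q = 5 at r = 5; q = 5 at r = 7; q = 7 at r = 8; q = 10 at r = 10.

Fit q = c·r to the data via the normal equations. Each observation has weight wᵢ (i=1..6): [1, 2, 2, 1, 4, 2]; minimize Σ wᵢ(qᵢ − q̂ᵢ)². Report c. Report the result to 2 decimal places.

XᵀWX·[c]ᵀ = XᵀWq reads: 574·c = 539.
(Σwᵢ·r·r = 574, Σwᵢ·r·q = 539.)
c = 539/574 = 0.939024.

c = 0.94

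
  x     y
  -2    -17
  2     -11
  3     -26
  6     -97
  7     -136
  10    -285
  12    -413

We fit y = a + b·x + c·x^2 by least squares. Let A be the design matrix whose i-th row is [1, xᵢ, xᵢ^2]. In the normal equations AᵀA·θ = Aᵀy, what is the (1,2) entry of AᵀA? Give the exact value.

38

Row 1 ↔ basis 1, column 2 ↔ basis x, so (AᵀA)_{1,2} = Σᵢ x = (1)·(-2) + (1)·(2) + (1)·(3) + (1)·(6) + (1)·(7) + (1)·(10) + (1)·(12) = 38.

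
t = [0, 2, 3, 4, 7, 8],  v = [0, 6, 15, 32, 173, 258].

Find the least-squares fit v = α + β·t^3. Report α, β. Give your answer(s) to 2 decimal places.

Entries of XᵀX: Σ1 = 6, Σt^3 = 954, Σt^3·t^3 = 384682.
And Σv = 484, Σt^3·v = 193936.
Normal equations: [[6, 954]; [954, 384682]]·[α, β]ᵀ = [484, 193936]ᵀ.
det = 6·384682 − 954² = 1397976.
α = (484·384682 − 954·193936)/1397976 = 146393/174747; β = (6·193936 − 954·484)/1397976 = 29245/58249.

α = 0.84, β = 0.50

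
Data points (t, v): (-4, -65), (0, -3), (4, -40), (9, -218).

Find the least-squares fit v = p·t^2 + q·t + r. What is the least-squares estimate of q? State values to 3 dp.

q = 3.189

From the data, Σt^2·t^2 = 7073, Σt^2·t = 729, Σt^2 = 113, Σt·t = 113, Σt = 9, Σ1 = 4.
Right-hand side: Σt^2·v = -19338, Σt·v = -1862, Σv = -326.
So AᵀA·[p, q, r]ᵀ = Aᵀv: [[7073, 729, 113]; [729, 113, 9]; [113, 9, 4]]·[p, q, r]ᵀ = [-19338, -1862, -326]ᵀ.
Row-reducing yields p = -403663/134552, q = 429079/134552, r = -65992/16819.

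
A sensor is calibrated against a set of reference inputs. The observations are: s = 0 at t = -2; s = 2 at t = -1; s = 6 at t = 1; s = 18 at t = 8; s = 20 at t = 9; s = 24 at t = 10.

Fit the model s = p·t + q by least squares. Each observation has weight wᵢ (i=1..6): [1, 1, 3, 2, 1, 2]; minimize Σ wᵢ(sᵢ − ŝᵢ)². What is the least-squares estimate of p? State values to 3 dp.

p = 1.893

From the data, Σwᵢ·t·t = 417, Σwᵢ·t = 45, Σwᵢ·1 = 10.
Right-hand side: Σwᵢ·t·s = 964, Σwᵢ·s = 124.
AᵀWA·[p, q]ᵀ = AᵀWs becomes [[417, 45]; [45, 10]]·[p, q]ᵀ = [964, 124]ᵀ.
Determinant 417·10 − 45² = 2145.
p = (964·10 − 45·124)/2145 = 812/429; q = (417·124 − 45·964)/2145 = 2776/715.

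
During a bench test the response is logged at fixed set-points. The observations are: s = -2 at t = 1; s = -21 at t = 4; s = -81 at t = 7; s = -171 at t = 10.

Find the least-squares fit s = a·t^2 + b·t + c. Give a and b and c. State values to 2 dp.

a = -1.97, b = 2.79, c = -2.27

XᵀX·[a, b, c]ᵀ = Xᵀs reads: 12658·a + 1408·b + 166·c = -21407;  1408·a + 166·b + 22·c = -2363;  166·a + 22·b + 4·c = -275.
(Σt^2·t^2 = 12658, Σt^2·t = 1408, Σt^2 = 166, Σt·t = 166, Σt = 22, Σ1 = 4, Σt^2·s = -21407, Σt·s = -2363, Σs = -275.)
Solving the 3×3 system (Gaussian elimination) gives a = -71/36, b = 503/180, c = -409/180.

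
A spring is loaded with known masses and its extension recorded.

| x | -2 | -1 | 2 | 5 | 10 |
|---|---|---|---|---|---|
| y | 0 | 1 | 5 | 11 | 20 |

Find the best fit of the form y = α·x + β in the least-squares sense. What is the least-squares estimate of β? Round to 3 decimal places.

The normal equations are: 134·α + 14·β = 264;  14·α + 5·β = 37.
det = 134·5 − 14² = 474.
α = (264·5 − 14·37)/474 = 401/237; β = (134·37 − 14·264)/474 = 631/237.

β = 2.662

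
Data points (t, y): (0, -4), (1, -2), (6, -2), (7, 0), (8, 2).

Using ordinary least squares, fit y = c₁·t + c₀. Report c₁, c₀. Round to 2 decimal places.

c₁ = 0.53, c₀ = -3.55

With design matrix A, AᵀA = [[150, 22]; [22, 5]] and Aᵀy = [2, -6]ᵀ.
det = 150·5 − 22² = 266.
c₁ = (2·5 − 22·(-6))/266 = 71/133; c₀ = (150·(-6) − 22·2)/266 = -472/133.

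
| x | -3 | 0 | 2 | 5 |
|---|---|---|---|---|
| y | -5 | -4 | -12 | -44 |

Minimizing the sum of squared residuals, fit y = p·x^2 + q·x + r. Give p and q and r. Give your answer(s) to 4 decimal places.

p = -1.1000, q = -2.6235, r = -3.1765

MᵀM·[p, q, r]ᵀ = Mᵀy reads: 722·p + 106·q + 38·r = -1193;  106·p + 38·q + 4·r = -229;  38·p + 4·q + 4·r = -65.
(Σx^2·x^2 = 722, Σx^2·x = 106, Σx^2 = 38, Σx·x = 38, Σx = 4, Σ1 = 4, Σx^2·y = -1193, Σx·y = -229, Σy = -65.)
Inverting the 3×3 Gram matrix, [p, q, r]ᵀ = [-11/10, -223/85, -54/17]ᵀ.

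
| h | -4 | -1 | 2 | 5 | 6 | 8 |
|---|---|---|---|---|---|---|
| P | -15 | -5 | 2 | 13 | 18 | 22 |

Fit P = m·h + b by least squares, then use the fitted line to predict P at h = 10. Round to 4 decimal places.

P̂ = 28.8742

Setting ∂/∂m … = 0 gives: 146·m + 16·b = 418;  16·m + 6·b = 35.
Eliminating b: 6·(row 1) − 16·(row 2) gives 620·m = 6·418 − 16·35 = 1948, so m = 487/155.
Then b = (35 − 16·(487/155))/6 = -789/310.
At h = 10: P̂ = (487/155)·(10) + (-789/310)·(1) = 8951/310.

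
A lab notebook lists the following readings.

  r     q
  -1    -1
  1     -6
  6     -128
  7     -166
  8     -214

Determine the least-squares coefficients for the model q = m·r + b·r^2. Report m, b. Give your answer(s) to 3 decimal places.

With design matrix M, MᵀM = [[151, 1071]; [1071, 7795]] and Mᵀq = [-3647, -26445]ᵀ.
Eliminating b: 7795·(row 1) − 1071·(row 2) gives 30004·m = 7795·(-3647) − 1071·(-26445) = -105770, so m = -52885/15002.
Then b = ((-26445) − 1071·(-52885/15002))/7795 = -43629/15002.

m = -3.525, b = -2.908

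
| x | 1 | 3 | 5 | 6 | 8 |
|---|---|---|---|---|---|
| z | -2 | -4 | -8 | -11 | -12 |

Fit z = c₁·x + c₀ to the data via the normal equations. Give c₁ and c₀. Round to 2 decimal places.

c₁ = -1.57, c₀ = -0.18

Entries of MᵀM: Σx·x = 135, Σx = 23, Σ1 = 5.
And Σx·z = -216, Σz = -37.
MᵀM·[c₁, c₀]ᵀ = Mᵀz becomes [[135, 23]; [23, 5]]·[c₁, c₀]ᵀ = [-216, -37]ᵀ.
Δ = 135·5 − 23² = 146.
c₁ = ((-216)·5 − 23·(-37))/146 = -229/146; c₀ = (135·(-37) − 23·(-216))/146 = -27/146.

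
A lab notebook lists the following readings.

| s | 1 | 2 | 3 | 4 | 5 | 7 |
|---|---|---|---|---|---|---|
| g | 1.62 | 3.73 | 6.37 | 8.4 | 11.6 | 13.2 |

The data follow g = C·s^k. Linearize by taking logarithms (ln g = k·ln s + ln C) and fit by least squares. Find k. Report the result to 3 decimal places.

With ln gᵢ as the transformed response and ln sᵢ as the regressor:
Σln s = 6.7334, Σ(ln s)² = 9.9861, Σln g = 10.8099, Σln s·ln g = 14.8626.
Equations: 9.9861·k + 6.7334·ln C = 14.8626;  6.7334·k + 6·ln C = 10.8099.
Δ = 9.9861·6 − (6.7334)² = 14.5777; k = (14.8626·6 − 6.7334·10.8099)/14.5777 = 1.12421, ln C = (9.9861·10.8099 − 6.7334·14.8626)/14.5777 = 0.54002.

k = 1.124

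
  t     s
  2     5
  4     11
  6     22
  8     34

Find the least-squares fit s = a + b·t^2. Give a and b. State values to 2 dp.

a = 3.41, b = 0.49

AᵀA·[a, b]ᵀ = Aᵀs reads: 4·a + 120·b = 72;  120·a + 5664·b = 3164.
(Σ1 = 4, Σt^2 = 120, Σt^2·t^2 = 5664, Σs = 72, Σt^2·s = 3164.)
Eliminating b: 5664·(row 1) − 120·(row 2) gives 8256·a = 5664·72 − 120·3164 = 28128, so a = 293/86.
Then b = (3164 − 120·(293/86))/5664 = 251/516.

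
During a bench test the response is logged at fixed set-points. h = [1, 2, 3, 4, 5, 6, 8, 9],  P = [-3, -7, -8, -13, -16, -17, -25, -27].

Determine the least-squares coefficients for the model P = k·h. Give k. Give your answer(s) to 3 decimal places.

Entries of MᵀM: Σh·h = 236.
For MᵀP: Σh·P = -718.
So MᵀM·[k]ᵀ = MᵀP: [[236]]·[k]ᵀ = [-718]ᵀ.
Hence k = -718 / 236 ≈ -3.04237.

k = -3.042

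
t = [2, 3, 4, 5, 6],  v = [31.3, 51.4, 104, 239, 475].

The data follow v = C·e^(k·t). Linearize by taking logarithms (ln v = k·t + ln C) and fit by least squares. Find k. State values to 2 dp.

Taking logs, ln v = k·t + ln C, so regress ln v on t.
Σt = 20.0000, Σ(t)² = 90.0000, Σln v = 23.6674, Σt·ln v = 101.6459.
Equations: 90.0000·k + 20.0000·ln C = 101.6459;  20.0000·k + 5·ln C = 23.6674.
Δ = 90.0000·5 − (20.0000)² = 50.0000; k = (101.6459·5 − 20.0000·23.6674)/50.0000 = 0.69762, ln C = (90.0000·23.6674 − 20.0000·101.6459)/50.0000 = 1.94300.

k = 0.70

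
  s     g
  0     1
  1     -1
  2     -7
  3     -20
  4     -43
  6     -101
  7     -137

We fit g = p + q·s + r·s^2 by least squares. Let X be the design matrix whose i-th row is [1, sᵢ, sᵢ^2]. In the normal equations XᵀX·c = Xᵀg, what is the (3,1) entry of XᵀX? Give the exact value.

115

Row 3 ↔ basis s^2, column 1 ↔ basis 1, so (XᵀX)_{3,1} = Σᵢ s^2 = (0)·(1) + (1)·(1) + (4)·(1) + (9)·(1) + (16)·(1) + (36)·(1) + (49)·(1) = 115.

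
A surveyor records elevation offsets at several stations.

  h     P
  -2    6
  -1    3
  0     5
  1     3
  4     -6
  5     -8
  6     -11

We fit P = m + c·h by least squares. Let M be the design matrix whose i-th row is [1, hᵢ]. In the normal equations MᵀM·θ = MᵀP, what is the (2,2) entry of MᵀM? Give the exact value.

83

Row 2 ↔ basis h, column 2 ↔ basis h, so (MᵀM)_{2,2} = Σᵢ (h)·(h) = (-2)·(-2) + (-1)·(-1) + (0)·(0) + (1)·(1) + (4)·(4) + (5)·(5) + (6)·(6) = 83.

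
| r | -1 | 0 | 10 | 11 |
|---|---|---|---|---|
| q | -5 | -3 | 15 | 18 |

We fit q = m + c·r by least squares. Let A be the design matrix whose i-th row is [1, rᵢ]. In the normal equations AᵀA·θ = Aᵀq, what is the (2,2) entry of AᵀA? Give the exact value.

Row 2 ↔ basis r, column 2 ↔ basis r, so (AᵀA)_{2,2} = Σᵢ (r)·(r) = (-1)·(-1) + (0)·(0) + (10)·(10) + (11)·(11) = 222.

222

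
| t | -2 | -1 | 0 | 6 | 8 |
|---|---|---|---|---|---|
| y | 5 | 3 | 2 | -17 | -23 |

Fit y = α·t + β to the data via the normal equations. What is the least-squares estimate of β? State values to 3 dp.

Compute the Gram sums: Σt·t = 105, Σt = 11, Σ1 = 5.
And Σt·y = -299, Σy = -30.
Normal equations: [[105, 11]; [11, 5]]·[α, β]ᵀ = [-299, -30]ᵀ.
Eliminating β: 5·(row 1) − 11·(row 2) gives 404·α = 5·(-299) − 11·(-30) = -1165, so α = -1165/404.
Then β = ((-30) − 11·(-1165/404))/5 = 139/404.

β = 0.344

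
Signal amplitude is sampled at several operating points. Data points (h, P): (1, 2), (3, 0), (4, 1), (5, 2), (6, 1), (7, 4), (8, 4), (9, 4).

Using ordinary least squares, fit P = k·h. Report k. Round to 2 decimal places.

Sums needed: Σh·h = 281.
Moment sums: Σh·P = 118.
AᵀA·[k]ᵀ = AᵀP becomes [[281]]·[k]ᵀ = [118]ᵀ.
Hence k = 118 / 281 ≈ 0.419929.

k = 0.42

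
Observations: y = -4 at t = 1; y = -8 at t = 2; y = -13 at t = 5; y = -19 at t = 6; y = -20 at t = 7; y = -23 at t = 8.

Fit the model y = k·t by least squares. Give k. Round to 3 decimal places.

k = -2.922

Forming MᵀM = [[179]] and Mᵀy = [-523]ᵀ gives MᵀM·[k]ᵀ = Mᵀy.
k = (-523)/179 = -2.92179.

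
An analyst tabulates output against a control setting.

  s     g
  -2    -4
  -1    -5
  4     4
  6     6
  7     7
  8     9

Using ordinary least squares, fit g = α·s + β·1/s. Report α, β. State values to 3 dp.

Normal-equation sums: Σs·s = 170, Σs·1/s = 6, Σ1/s·1/s = 38845/28224.
Moment sums: Σs·g = 186, Σ1/s·g = 89/8.
Eliminating β: (38845/28224)·(row 1) − 6·(row 2) gives (2793793/14112)·α = (38845/28224)·186 − 6·(89/8) = 890203/4704, so α = 2670609/2793793.
Then β = ((89/8) − 6·(2670609/2793793))/(38845/28224) = 10940328/2793793.

α = 0.956, β = 3.916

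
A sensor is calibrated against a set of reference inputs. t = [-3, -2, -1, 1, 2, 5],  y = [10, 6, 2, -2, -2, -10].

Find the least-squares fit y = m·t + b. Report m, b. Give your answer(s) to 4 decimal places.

From the data, Σt·t = 44, Σt = 2, Σ1 = 6.
For Mᵀy: Σt·y = -100, Σy = 4.
Determinant 44·6 − 2² = 260.
m = ((-100)·6 − 2·4)/260 = -152/65; b = (44·4 − 2·(-100))/260 = 94/65.

m = -2.3385, b = 1.4462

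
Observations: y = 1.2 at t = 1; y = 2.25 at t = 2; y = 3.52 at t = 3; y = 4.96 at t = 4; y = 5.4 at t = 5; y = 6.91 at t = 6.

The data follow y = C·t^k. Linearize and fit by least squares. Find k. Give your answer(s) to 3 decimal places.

k = 0.979

With ln yᵢ as the transformed response and ln tᵢ as the regressor:
XᵀX = [[9.4099, 6.5793]; [6.5793, 6]], rhs = [10.3422, 7.4725]ᵀ  (here Σln t = 6.5793, Σ(ln t)² = 9.4099, Σln y = 7.4725, Σln t·ln y = 10.3422).
Solving (det = 13.1729): k = 0.97853, ln C = 0.17241.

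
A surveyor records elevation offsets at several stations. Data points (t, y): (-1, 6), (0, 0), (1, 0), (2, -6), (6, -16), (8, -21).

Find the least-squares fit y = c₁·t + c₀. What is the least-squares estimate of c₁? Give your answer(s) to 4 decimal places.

The normal equations are: 106·c₁ + 16·c₀ = -282;  16·c₁ + 6·c₀ = -37.
(Σt·t = 106, Σt = 16, Σ1 = 6, Σt·y = -282, Σy = -37.)
Eliminating c₀: 6·(row 1) − 16·(row 2) gives 380·c₁ = 6·(-282) − 16·(-37) = -1100, so c₁ = -55/19.
Then c₀ = ((-37) − 16·(-55/19))/6 = 59/38.

c₁ = -2.8947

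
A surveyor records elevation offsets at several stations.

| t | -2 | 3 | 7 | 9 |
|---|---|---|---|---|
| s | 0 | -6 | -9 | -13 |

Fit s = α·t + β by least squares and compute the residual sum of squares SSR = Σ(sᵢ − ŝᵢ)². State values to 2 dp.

SSR = 1.79

Sums needed: Σt·t = 143, Σt = 17, Σ1 = 4.
And Σt·s = -198, Σs = -28.
So XᵀX·[α, β]ᵀ = Xᵀs: [[143, 17]; [17, 4]]·[α, β]ᵀ = [-198, -28]ᵀ.
Δ = 143·4 − 17² = 283.
α = ((-198)·4 − 17·(-28))/283 = -316/283; β = (143·(-28) − 17·(-198))/283 = -638/283.
Residuals: 6/283, -112/283, 303/283, -197/283; SSR = 506/283.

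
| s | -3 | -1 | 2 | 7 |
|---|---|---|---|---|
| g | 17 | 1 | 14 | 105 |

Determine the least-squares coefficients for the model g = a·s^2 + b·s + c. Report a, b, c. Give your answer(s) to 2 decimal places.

Entries of MᵀM: Σs^2·s^2 = 2499, Σs^2·s = 323, Σs^2 = 63, Σs·s = 63, Σs = 5, Σ1 = 4.
Right-hand side: Σs^2·g = 5355, Σs·g = 711, Σg = 137.
Normal equations: [[2499, 323, 63]; [323, 63, 5]; [63, 5, 4]]·[a, b, c]ᵀ = [5355, 711, 137]ᵀ.
Row-reducing yields a = 451/235, b = 294/235, c = 578/235.

a = 1.92, b = 1.25, c = 2.46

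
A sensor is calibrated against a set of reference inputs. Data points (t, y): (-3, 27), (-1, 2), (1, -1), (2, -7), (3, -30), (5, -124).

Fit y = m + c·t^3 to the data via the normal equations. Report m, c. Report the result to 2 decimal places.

Setting ∂/∂m … = 0 gives: 6·m + 133·c = -133;  133·m + 17149·c = -17098.
(Σ1 = 6, Σt^3 = 133, Σt^3·t^3 = 17149, Σy = -133, Σt^3·y = -17098.)
det = 6·17149 − 133² = 85205.
m = ((-133)·17149 − 133·(-17098))/85205 = -6783/85205; c = (6·(-17098) − 133·(-133))/85205 = -84899/85205.

m = -0.08, c = -1.00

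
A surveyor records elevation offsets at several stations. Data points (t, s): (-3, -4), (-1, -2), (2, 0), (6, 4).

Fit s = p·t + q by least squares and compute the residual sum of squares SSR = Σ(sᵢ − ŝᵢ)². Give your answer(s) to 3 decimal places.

SSR = 0.217

AᵀA·[p, q]ᵀ = Aᵀs reads: 50·p + 4·q = 38;  4·p + 4·q = -2.
Eliminating q: 4·(row 1) − 4·(row 2) gives 184·p = 4·38 − 4·(-2) = 160, so p = 20/23.
Then q = ((-2) − 4·(20/23))/4 = -63/46.
Residuals: -1/46, 11/46, -17/46, 7/46; SSR = 5/23.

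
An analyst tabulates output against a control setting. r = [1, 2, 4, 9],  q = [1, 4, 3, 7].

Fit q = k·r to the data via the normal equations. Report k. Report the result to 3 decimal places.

Setting ∂/∂k … = 0 gives: 102·k = 84.
Hence k = 84 / 102 ≈ 0.823529.

k = 0.824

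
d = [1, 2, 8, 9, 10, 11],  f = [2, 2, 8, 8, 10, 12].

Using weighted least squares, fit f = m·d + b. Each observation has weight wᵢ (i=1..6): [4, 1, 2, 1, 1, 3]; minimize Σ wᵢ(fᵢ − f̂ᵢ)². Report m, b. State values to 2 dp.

m = 0.96, b = 0.75

Setting ∂/∂m … = 0 gives: 680·m + 74·b = 708;  74·m + 12·b = 80.
Eliminating b: 12·(row 1) − 74·(row 2) gives 2684·m = 12·708 − 74·80 = 2576, so m = 644/671.
Then b = (80 − 74·(644/671))/12 = 502/671.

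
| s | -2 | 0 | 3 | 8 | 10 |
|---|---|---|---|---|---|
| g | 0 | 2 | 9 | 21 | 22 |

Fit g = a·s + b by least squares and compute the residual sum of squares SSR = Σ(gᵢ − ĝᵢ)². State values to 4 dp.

With design matrix X, XᵀX = [[177, 19]; [19, 5]] and Xᵀg = [415, 54]ᵀ.
Δ = 177·5 − 19² = 524.
a = (415·5 − 19·54)/524 = 1049/524; b = (177·54 − 19·415)/524 = 1673/524.
Residuals: 425/524, -625/524, -26/131, 939/524, -635/524; SSR = 3563/524.

SSR = 6.7996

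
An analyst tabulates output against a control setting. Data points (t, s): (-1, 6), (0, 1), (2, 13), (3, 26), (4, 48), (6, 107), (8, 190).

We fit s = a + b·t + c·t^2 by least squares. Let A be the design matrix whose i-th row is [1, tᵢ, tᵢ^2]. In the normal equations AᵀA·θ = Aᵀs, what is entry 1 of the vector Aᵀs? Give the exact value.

391

Entry 1 ↔ basis 1, so (Aᵀs)_{1} = Σᵢ sᵢ = (1)·(6) + (1)·(1) + (1)·(13) + (1)·(26) + (1)·(48) + (1)·(107) + (1)·(190) = 391.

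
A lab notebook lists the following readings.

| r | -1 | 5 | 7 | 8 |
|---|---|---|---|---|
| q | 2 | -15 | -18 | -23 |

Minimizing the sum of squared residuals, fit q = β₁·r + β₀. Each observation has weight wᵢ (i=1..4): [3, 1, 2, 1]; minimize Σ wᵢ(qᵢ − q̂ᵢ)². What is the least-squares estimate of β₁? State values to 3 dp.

β₁ = -2.635

Compute the Gram sums: Σwᵢ·r·r = 190, Σwᵢ·r = 24, Σwᵢ·1 = 7.
And Σwᵢ·r·q = -517, Σwᵢ·q = -68.
So XᵀWX·[β₁, β₀]ᵀ = XᵀWq: [[190, 24]; [24, 7]]·[β₁, β₀]ᵀ = [-517, -68]ᵀ.
det = 190·7 − 24² = 754.
β₁ = ((-517)·7 − 24·(-68))/754 = -1987/754; β₀ = (190·(-68) − 24·(-517))/754 = -256/377.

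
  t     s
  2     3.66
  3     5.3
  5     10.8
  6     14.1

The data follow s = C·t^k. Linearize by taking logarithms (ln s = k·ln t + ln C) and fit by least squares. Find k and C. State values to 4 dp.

Linearized form: ln s = k·ln t + ln C. From the 4 transformed points,
Σln t = 5.1930, Σ(ln t)² = 7.4881, Σln s = 7.9909, Σln t·ln s = 11.3025.
Equations: 7.4881·k + 5.1930·ln C = 11.3025;  5.1930·k + 4·ln C = 7.9909.
Δ = 7.4881·4 − (5.1930)² = 2.9856; k = (11.3025·4 − 5.1930·7.9909)/2.9856 = 1.24391, ln C = (7.4881·7.9909 − 5.1930·11.3025)/2.9856 = 0.38283, so C = exp(0.38283) = 1.46642.

k = 1.2439, C = 1.4664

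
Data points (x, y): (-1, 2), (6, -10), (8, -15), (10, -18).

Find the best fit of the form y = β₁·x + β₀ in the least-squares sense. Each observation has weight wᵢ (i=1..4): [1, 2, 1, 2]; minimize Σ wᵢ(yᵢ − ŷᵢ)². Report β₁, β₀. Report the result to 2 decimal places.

β₁ = -1.84, β₀ = 0.45

Compute the Gram sums: Σwᵢ·x·x = 337, Σwᵢ·x = 39, Σwᵢ·1 = 6.
Right-hand side: Σwᵢ·x·y = -602, Σwᵢ·y = -69.
Normal equations: [[337, 39]; [39, 6]]·[β₁, β₀]ᵀ = [-602, -69]ᵀ.
Eliminating β₀: 6·(row 1) − 39·(row 2) gives 501·β₁ = 6·(-602) − 39·(-69) = -921, so β₁ = -307/167.
Then β₀ = ((-69) − 39·(-307/167))/6 = 75/167.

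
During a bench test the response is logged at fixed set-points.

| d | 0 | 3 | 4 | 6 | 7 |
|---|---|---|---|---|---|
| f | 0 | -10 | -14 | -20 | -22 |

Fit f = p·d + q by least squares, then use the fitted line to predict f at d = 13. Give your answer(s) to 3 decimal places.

f̂ = -42.000

With design matrix X, XᵀX = [[110, 20]; [20, 5]] and Xᵀf = [-360, -66]ᵀ.
Eliminating q: 5·(row 1) − 20·(row 2) gives 150·p = 5·(-360) − 20·(-66) = -480, so p = -16/5.
Then q = ((-66) − 20·(-16/5))/5 = -2/5.
At d = 13: f̂ = (-16/5)·(13) + (-2/5)·(1) = -42.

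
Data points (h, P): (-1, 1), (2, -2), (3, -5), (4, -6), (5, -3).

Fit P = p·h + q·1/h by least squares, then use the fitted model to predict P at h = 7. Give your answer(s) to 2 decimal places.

P̂ = -7.31

Normal-equation sums: Σh·h = 55, Σh·1/h = 5, Σ1/h·1/h = 5269/3600.
Right-hand side: Σh·P = -59, Σ1/h·P = -173/30.
XᵀX·[p, q]ᵀ = XᵀP becomes [[55, 5]; [5, 5269/3600]]·[p, q]ᵀ = [-59, -173/30]ᵀ.
Eliminating q: (5269/3600)·(row 1) − 5·(row 2) gives (39959/720)·p = (5269/3600)·(-59) − 5·(-173/30) = -207071/3600, so p = -207071/199795.
Then q = ((-173/30) − 5·(-207071/199795))/(5269/3600) = -15960/39959.
At h = 7: P̂ = (-207071/199795)·(7) + (-15960/39959)·(1/7) = -1460897/199795.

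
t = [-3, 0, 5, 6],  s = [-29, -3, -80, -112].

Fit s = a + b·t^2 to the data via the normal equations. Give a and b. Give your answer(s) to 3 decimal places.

a = -2.554, b = -3.054

XᵀX·[a, b]ᵀ = Xᵀs reads: 4·a + 70·b = -224;  70·a + 2002·b = -6293.
(Σ1 = 4, Σt^2 = 70, Σt^2·t^2 = 2002, Σs = -224, Σt^2·s = -6293.)
Determinant 4·2002 − 70² = 3108.
a = ((-224)·2002 − 70·(-6293))/3108 = -189/74; b = (4·(-6293) − 70·(-224))/3108 = -113/37.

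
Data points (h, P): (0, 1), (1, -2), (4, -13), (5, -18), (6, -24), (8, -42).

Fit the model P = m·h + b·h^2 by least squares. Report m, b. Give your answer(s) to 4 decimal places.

m = -1.0037, b = -0.5245

Entries of XᵀX: Σh·h = 142, Σh·h^2 = 918, Σh^2·h^2 = 6274.
Right-hand side: Σh·P = -624, Σh^2·P = -4212.
XᵀX·[m, b]ᵀ = XᵀP becomes [[142, 918]; [918, 6274]]·[m, b]ᵀ = [-624, -4212]ᵀ.
Eliminating b: 6274·(row 1) − 918·(row 2) gives 48184·m = 6274·(-624) − 918·(-4212) = -48360, so m = -6045/6023.
Then b = ((-4212) − 918·(-6045/6023))/6274 = -3159/6023.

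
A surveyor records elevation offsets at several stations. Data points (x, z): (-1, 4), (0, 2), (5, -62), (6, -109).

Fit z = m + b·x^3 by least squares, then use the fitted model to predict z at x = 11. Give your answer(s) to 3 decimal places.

Forming MᵀM = [[4, 340]; [340, 62282]] and Mᵀz = [-165, -31298]ᵀ gives MᵀM·[m, b]ᵀ = Mᵀz.
Δ = 4·62282 − 340² = 133528.
m = ((-165)·62282 − 340·(-31298))/133528 = 182395/66764; b = (4·(-31298) − 340·(-165))/133528 = -17273/33382.
At x = 11: ẑ = (182395/66764)·(1) + (-17273/33382)·(1331) = -45798331/66764.

ẑ = -685.973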